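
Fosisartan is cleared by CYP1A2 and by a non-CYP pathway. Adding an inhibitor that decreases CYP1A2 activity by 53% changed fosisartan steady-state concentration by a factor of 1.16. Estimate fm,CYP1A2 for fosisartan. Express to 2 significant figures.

Write x for the fraction cleared via CYP1A2. The observed steady-state concentration change means clearance fell to 1/1.16 = 0.8621 of baseline.
Only the CYP1A2 route changed, so 0.8621 = x·0.47 + (1 − x), giving x = 0.26.

0.26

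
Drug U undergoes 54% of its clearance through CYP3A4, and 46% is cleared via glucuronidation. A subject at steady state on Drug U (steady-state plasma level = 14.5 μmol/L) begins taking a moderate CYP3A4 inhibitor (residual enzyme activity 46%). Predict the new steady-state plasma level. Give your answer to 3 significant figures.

20.5 μmol/L

The CYP3A4 pathway (54% of clearance) falls to 0.46× activity: 0.54 × 0.46 = 0.2484.
Non-CYP routes (46%) are unchanged.
CL_new/CL_old = 0.2484 + 0.46 = 0.7084.
Steady-state plasma level ∝ 1/CL, so new value = 14.5 / 0.7084 = 20.5 μmol/L.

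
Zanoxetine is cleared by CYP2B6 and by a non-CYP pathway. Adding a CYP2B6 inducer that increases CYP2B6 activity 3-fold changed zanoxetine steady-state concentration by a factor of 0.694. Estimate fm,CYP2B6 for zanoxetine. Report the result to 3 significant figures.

CL'/CL = 1 / 0.694 = 1.441
3·fm + (1 − fm) = 1.441
fm = (1.441 − 1) / (3 − 1) = 0.220

0.220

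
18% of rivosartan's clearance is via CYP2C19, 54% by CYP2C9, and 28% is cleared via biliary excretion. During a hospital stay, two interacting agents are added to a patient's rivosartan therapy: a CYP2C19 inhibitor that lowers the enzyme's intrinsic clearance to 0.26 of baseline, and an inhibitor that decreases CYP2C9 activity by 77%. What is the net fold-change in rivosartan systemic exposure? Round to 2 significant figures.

The CYP2C19 pathway (18% of clearance) falls to 0.26× activity: 0.18 × 0.26 = 0.0468.
The CYP2C9 pathway (54% of clearance) drops to 0.23× activity: 0.54 × 0.23 = 0.1242.
The remaining 28% of clearance is unaffected.
Relative clearance = 0.0468 + 0.1242 + 0.28 = 0.451.
Systemic exposure ∝ 1/CL: fold-change = 1 / 0.451 = 2.2.

2.2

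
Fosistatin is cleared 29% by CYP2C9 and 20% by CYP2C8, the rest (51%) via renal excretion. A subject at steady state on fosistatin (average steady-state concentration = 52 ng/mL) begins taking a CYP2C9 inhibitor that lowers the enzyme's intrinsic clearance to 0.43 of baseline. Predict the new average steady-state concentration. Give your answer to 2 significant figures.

The CYP2C9 pathway (29% of clearance) is reduced to 0.43× activity: 0.29 × 0.43 = 0.1247.
CYP2C8 (20%) and the residual 51% are unaffected.
Relative clearance = 0.1247 + 0.2 + 0.51 = 0.8347.
With dosing unchanged, average steady-state concentration scales as 1/CL: 52 / 0.8347 = 62 ng/mL.

62 ng/mL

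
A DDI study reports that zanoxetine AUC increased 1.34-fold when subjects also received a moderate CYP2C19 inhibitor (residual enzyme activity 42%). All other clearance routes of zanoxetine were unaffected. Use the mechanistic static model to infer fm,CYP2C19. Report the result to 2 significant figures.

Let fm be the CYP2C19 fraction. New clearance relative to baseline = fm × 0.42 + (1 − fm).
AUC ratio = 1 / (new CL fraction), so new CL fraction = 1 / 1.34 = 0.7463.
fm × 0.42 + 1 − fm = 0.7463  ⇒  fm × (0.42 − 1) = −0.2537  ⇒  fm = 0.44.

0.44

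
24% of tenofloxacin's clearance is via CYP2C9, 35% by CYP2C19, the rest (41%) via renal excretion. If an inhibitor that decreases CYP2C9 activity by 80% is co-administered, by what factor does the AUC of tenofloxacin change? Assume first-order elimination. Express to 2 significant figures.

1.2

The CYP2C9 pathway (24% of clearance) falls to 0.2× activity: 0.24 × 0.2 = 0.048.
CYP2C19 (35%) and the residual 41% are unaffected.
CL_new/CL_old = 0.048 + 0.35 + 0.41 = 0.808.
AUC is inversely proportional to clearance, so the fold-change is 1 / 0.808 = 1.2.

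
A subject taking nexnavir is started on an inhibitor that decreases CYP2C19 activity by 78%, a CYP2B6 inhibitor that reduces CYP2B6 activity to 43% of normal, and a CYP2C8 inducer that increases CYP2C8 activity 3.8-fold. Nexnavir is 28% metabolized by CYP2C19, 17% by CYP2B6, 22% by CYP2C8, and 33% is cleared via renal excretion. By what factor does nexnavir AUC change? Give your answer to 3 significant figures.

0.769

CYP2C19: 0.28 × 0.22 = 0.0616
CYP2B6: 0.17 × 0.43 = 0.0731
CYP2C8: 0.22 × 3.8 = 0.836
Other: 0.33 (unchanged)
Relative clearance = 0.0616 + 0.0731 + 0.836 + 0.33 = 1.3007.
AUC ∝ 1/CL: fold-change = 1 / 1.3007 = 0.769.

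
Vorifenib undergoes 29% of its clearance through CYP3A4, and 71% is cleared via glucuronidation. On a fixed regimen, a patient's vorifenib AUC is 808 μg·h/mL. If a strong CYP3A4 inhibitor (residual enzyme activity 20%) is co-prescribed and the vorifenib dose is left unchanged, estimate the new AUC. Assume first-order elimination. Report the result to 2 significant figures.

CYP3A4: 0.29 × 0.2 = 0.058
Other: 0.71 (unchanged)
Relative clearance = 0.058 + 0.71 = 0.768.
New AUC = baseline ÷ relative clearance = 808 / 0.768 = 1.1 × 10³ μg·h/mL.

1.1 × 10³ μg·h/mL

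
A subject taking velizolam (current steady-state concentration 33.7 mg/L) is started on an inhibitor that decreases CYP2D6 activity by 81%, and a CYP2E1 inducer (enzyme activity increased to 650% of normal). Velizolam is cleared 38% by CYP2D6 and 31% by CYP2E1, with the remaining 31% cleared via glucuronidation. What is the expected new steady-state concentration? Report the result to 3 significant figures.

CYP2D6: 0.38 × 0.19 = 0.0722
CYP2E1: 0.31 × 6.5 = 2.015
Other: 0.31 (unchanged)
Relative clearance = 0.0722 + 2.015 + 0.31 = 2.3972.
New steady-state concentration = 33.7 / 2.3972 = 14.1 mg/L (concentration scales inversely with clearance).

14.1 mg/L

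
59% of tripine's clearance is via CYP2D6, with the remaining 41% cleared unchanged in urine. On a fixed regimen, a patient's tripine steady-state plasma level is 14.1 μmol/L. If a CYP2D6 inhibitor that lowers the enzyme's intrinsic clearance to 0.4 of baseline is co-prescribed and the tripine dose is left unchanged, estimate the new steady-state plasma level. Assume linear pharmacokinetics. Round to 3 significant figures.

The CYP2D6 pathway (59% of clearance) drops to 0.4× activity: 0.59 × 0.4 = 0.236.
The remaining 41% of clearance is unaffected.
Relative clearance = 0.236 + 0.41 = 0.646.
New steady-state plasma level = baseline ÷ relative clearance = 14.1 / 0.646 = 21.8 μmol/L.

21.8 μmol/L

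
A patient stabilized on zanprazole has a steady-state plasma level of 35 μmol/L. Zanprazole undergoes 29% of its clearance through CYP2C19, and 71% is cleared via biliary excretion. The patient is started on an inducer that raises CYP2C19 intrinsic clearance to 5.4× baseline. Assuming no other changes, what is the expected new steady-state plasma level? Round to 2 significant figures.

15 μmol/L

CYP2C19: 0.29 × 5.4 = 1.566
Other: 0.71 (unchanged)
CL_new/CL_old = 1.566 + 0.71 = 2.276.
With dosing unchanged, steady-state plasma level scales as 1/CL: 35 / 2.276 = 15 μmol/L.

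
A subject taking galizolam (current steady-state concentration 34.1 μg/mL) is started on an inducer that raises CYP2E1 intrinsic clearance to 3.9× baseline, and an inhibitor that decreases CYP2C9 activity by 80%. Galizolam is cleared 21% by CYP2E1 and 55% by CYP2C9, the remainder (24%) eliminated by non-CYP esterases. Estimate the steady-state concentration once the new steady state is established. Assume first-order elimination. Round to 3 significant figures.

29.2 μg/mL

CYP2E1: 0.21 × 3.9 = 0.819
CYP2C9: 0.55 × 0.2 = 0.11
Other: 0.24 (unchanged)
New clearance relative to baseline: 0.819 + 0.11 + 0.24 = 1.169.
New steady-state concentration = 34.1 / 1.169 = 29.2 μg/mL (concentration scales inversely with clearance).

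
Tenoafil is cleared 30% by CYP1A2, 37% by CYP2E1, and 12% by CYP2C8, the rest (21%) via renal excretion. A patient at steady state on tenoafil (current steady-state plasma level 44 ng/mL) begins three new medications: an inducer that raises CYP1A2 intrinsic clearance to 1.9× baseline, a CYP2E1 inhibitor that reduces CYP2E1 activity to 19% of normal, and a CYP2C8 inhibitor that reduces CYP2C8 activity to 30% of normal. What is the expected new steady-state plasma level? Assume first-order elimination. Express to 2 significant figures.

50 ng/mL

The CYP1A2 pathway (30% of clearance) rises to 1.9× activity: 0.3 × 1.9 = 0.57.
The CYP2E1 pathway (37% of clearance) falls to 0.19× activity: 0.37 × 0.19 = 0.0703.
The CYP2C8 pathway (12% of clearance) falls to 0.3× activity: 0.12 × 0.3 = 0.036.
Non-CYP routes (21%) are unchanged.
Relative clearance = 0.57 + 0.0703 + 0.036 + 0.21 = 0.8863.
Dividing the baseline by the relative clearance: 44 / 0.8863 = 50 ng/mL.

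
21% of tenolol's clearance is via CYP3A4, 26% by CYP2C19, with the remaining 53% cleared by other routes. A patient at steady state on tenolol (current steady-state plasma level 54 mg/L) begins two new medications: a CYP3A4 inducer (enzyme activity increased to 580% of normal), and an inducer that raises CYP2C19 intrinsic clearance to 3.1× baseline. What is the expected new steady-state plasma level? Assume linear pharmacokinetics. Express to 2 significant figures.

21 mg/L

CYP3A4: 0.21 × 5.8 = 1.218
CYP2C19: 0.26 × 3.1 = 0.806
Other: 0.53 (unchanged)
Relative clearance = 1.218 + 0.806 + 0.53 = 2.554.
Steady-state plasma level ∝ 1/CL: new value = 54 / 2.554 = 21 mg/L.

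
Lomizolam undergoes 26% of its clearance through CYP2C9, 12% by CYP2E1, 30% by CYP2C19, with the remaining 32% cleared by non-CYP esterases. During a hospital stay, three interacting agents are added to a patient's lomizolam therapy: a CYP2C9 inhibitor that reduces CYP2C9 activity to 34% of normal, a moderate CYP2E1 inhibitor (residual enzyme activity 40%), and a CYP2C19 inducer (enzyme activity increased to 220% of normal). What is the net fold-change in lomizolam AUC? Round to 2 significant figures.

The CYP2C9 pathway (26% of clearance) drops to 0.34× activity: 0.26 × 0.34 = 0.0884.
The CYP2E1 pathway (12% of clearance) is reduced to 0.4× activity: 0.12 × 0.4 = 0.048.
The CYP2C19 pathway (30% of clearance) is boosted to 2.2× activity: 0.3 × 2.2 = 0.66.
The remaining 32% of clearance is unaffected.
Relative clearance = 0.0884 + 0.048 + 0.66 + 0.32 = 1.1164.
AUC ∝ 1/CL: fold-change = 1 / 1.1164 = 0.90.

0.90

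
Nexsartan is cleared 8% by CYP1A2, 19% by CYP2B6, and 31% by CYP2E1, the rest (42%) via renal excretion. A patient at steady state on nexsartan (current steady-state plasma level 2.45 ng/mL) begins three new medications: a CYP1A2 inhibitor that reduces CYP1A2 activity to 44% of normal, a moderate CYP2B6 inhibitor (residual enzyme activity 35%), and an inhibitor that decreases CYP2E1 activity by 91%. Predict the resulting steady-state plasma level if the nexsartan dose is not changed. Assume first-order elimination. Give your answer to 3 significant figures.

CYP1A2: 0.08 × 0.44 = 0.0352
CYP2B6: 0.19 × 0.35 = 0.0665
CYP2E1: 0.31 × 0.09 = 0.0279
Other: 0.42 (unchanged)
Relative clearance = 0.0352 + 0.0665 + 0.0279 + 0.42 = 0.5496.
Steady-state plasma level ∝ 1/CL: new value = 2.45 / 0.5496 = 4.46 ng/mL.

4.46 ng/mL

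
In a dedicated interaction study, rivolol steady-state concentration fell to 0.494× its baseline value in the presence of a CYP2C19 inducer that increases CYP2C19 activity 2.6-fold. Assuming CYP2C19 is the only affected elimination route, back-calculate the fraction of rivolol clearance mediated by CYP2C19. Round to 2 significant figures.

0.64

Let fm be the CYP2C19 fraction. New clearance relative to baseline = fm × 2.6 + (1 − fm).
Steady-state concentration ratio = 1 / (new CL fraction), so new CL fraction = 1 / 0.494 = 2.024.
fm × 2.6 + 1 − fm = 2.024  ⇒  fm × (2.6 − 1) = 1.024  ⇒  fm = 0.64.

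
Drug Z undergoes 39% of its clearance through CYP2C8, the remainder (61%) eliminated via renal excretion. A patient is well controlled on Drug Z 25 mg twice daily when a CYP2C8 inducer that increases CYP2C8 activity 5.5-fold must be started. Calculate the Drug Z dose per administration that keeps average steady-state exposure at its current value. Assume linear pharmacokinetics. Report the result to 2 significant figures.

CYP2C8: 0.39 × 5.5 = 2.145
Other: 0.61 (unchanged)
Relative clearance = 2.145 + 0.61 = 2.755.
Exposure is unchanged when dose changes in proportion to clearance. New dose = 25 mg × 2.755 = 69 mg.

69 mg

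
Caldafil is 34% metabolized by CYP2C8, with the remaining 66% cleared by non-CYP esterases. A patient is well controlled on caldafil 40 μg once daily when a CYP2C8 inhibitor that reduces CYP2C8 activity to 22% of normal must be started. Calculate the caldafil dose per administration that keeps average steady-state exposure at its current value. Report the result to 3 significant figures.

The CYP2C8 pathway (34% of clearance) is reduced to 0.22× activity: 0.34 × 0.22 = 0.0748.
Non-CYP routes (66%) are unchanged.
Relative clearance = 0.0748 + 0.66 = 0.7348.
Exposure is unchanged when dose changes in proportion to clearance. New dose = 40 μg × 0.7348 = 29.4 μg.

29.4 μg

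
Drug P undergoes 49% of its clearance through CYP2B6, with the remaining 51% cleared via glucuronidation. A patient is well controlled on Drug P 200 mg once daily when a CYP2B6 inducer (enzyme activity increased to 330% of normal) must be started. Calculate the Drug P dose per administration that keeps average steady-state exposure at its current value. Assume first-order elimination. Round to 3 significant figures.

425 mg

CYP2B6: 0.49 × 3.3 = 1.617
Other: 0.51 (unchanged)
New clearance relative to baseline: 1.617 + 0.51 = 2.127.
Css,avg = (dose rate)/CL, so holding Css fixed requires dose ∝ CL: 200 × 2.127 = 425 mg.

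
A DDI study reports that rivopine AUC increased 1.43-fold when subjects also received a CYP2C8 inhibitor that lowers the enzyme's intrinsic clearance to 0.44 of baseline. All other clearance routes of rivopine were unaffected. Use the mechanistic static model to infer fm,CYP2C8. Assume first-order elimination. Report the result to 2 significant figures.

Let x = fm,CYP2C8. Because AUC ∝ 1/CL, relative clearance fell to 1/1.43 = 0.6993.
Only the CYP2C8 route changed, so 0.6993 = x·0.44 + (1 − x), giving x = 0.54.

0.54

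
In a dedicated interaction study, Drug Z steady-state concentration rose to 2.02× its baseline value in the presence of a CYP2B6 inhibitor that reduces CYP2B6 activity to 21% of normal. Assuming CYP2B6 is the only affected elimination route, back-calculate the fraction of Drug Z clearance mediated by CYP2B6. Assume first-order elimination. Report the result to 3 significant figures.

Call the CYP2B6 fraction fm. After the interaction, CL_new/CL_old = fm × 0.21 + (1 − fm).
Steady-state concentration ratio = 1 / (new CL fraction), so new CL fraction = 1 / 2.02 = 0.495.
fm × 0.21 + 1 − fm = 0.495  ⇒  fm × (0.21 − 1) = −0.505  ⇒  fm = 0.639.

0.639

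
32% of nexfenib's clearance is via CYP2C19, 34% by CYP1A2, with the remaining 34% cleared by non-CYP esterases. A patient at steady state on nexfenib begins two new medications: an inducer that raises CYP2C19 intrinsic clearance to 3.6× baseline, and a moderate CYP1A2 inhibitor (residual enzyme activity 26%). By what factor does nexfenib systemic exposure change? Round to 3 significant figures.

0.633

The CYP2C19 pathway (32% of clearance) rises to 3.6× activity: 0.32 × 3.6 = 1.152.
The CYP1A2 pathway (34% of clearance) drops to 0.26× activity: 0.34 × 0.26 = 0.0884.
Non-CYP routes (34%) are unchanged.
Relative clearance = 1.152 + 0.0884 + 0.34 = 1.5804.
Systemic exposure ∝ 1/CL: fold-change = 1 / 1.5804 = 0.633.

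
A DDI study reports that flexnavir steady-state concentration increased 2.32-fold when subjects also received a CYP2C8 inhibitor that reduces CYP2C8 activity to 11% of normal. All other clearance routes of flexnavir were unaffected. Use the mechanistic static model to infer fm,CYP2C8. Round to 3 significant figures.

0.639

Let fm be the CYP2C8 fraction. New clearance relative to baseline = fm × 0.11 + (1 − fm).
Steady-state concentration ratio = 1 / (new CL fraction), so new CL fraction = 1 / 2.32 = 0.431.
fm × 0.11 + 1 − fm = 0.431  ⇒  fm × (0.11 − 1) = −0.569  ⇒  fm = 0.639.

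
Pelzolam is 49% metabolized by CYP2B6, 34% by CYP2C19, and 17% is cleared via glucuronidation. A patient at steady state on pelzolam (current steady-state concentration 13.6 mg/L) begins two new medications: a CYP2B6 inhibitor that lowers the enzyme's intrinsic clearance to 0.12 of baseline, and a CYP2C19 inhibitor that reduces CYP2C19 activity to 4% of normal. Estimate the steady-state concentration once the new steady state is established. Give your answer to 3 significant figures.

CYP2B6: 0.49 × 0.12 = 0.0588
CYP2C19: 0.34 × 0.04 = 0.0136
Other: 0.17 (unchanged)
New clearance relative to baseline: 0.0588 + 0.0136 + 0.17 = 0.2424.
Dividing the baseline by the relative clearance: 13.6 / 0.2424 = 56.1 mg/L.

56.1 mg/L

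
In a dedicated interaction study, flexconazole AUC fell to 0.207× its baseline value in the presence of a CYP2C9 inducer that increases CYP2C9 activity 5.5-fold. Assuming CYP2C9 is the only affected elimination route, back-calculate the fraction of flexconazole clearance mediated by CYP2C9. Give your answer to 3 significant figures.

Write x for the fraction cleared via CYP2C9. The observed AUC change means clearance rose to 1/0.207 = 4.831 of baseline.
Setting x·5.5 + (1 − x) = 4.831 and solving: x = (4.831 − 1)/(5.5 − 1) = 0.851.

0.851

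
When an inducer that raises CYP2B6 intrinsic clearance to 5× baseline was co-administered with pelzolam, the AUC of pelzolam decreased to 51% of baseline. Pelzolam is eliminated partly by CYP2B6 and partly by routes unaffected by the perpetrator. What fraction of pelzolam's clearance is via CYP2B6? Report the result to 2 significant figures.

0.24

Write x for the fraction cleared via CYP2B6. The observed AUC change means clearance rose to 1/0.510 = 1.961 of baseline.
Only the CYP2B6 route changed, so 1.961 = x·5 + (1 − x), giving x = 0.24.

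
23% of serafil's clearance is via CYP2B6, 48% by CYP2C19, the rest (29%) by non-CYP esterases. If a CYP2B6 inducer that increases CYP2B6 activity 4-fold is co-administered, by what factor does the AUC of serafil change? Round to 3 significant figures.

The CYP2B6 pathway (23% of clearance) is boosted to 4× activity: 0.23 × 4 = 0.92.
CYP2C19 (48%) and the residual 29% are unaffected.
CL_new/CL_old = 0.92 + 0.48 + 0.29 = 1.69.
AUC ratio = CL_old/CL_new = 1 / 1.69 = 0.592.

0.592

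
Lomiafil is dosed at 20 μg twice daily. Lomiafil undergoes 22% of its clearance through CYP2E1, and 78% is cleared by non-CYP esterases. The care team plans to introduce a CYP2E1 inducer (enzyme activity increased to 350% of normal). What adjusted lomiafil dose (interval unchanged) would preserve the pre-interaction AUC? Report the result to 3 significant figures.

CYP2E1: 0.22 × 3.5 = 0.77
Other: 0.78 (unchanged)
CL_new/CL_old = 0.77 + 0.78 = 1.55.
Exposure is unchanged when dose changes in proportion to clearance. New dose = 20 μg × 1.55 = 31.0 μg.

31.0 μg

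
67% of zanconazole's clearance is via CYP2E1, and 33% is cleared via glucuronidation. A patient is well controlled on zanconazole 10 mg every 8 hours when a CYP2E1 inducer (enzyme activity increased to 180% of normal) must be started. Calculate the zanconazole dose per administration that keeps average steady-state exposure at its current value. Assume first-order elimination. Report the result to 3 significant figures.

The CYP2E1 pathway (67% of clearance) increases to 1.8× activity: 0.67 × 1.8 = 1.206.
The remaining 33% of clearance is unaffected.
CL_new/CL_old = 1.206 + 0.33 = 1.536.
To maintain the same steady-state level, dose must scale with clearance: new dose = 10 × 1.536 = 15.4 mg.

15.4 mg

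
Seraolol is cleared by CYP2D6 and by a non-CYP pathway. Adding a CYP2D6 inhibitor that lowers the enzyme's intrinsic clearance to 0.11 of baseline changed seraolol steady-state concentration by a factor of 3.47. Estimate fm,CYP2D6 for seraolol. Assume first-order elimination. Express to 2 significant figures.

0.80

Let x = fm,CYP2D6. Because steady-state concentration ∝ 1/CL, relative clearance fell to 1/3.47 = 0.2882.
Only the CYP2D6 route changed, so 0.2882 = x·0.11 + (1 − x), giving x = 0.80.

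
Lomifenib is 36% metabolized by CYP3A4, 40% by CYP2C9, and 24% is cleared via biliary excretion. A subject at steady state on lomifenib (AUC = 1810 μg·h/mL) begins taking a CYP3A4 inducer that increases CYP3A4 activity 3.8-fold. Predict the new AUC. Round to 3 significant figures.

901 μg·h/mL

CYP3A4: 0.36 × 3.8 = 1.368
CYP2C9: 0.4 (unchanged)
Other: 0.24 (unchanged)
Relative clearance = 1.368 + 0.4 + 0.24 = 2.008.
New AUC = baseline ÷ relative clearance = 1810 / 2.008 = 901 μg·h/mL.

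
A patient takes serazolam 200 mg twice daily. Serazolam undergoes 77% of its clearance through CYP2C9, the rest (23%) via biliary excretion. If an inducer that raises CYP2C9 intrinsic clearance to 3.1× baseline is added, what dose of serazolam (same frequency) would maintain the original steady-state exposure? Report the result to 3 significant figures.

CYP2C9: 0.77 × 3.1 = 2.387
Other: 0.23 (unchanged)
New clearance relative to baseline: 2.387 + 0.23 = 2.617.
Exposure is unchanged when dose changes in proportion to clearance. New dose = 200 mg × 2.617 = 523 mg.

523 mg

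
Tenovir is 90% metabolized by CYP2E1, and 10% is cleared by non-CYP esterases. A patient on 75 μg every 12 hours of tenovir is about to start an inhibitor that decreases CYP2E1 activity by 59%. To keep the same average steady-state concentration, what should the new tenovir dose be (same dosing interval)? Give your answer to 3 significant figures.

35.2 μg

The CYP2E1 pathway (90% of clearance) drops to 0.41× activity: 0.9 × 0.41 = 0.369.
The remaining 10% of clearance is unaffected.
Relative clearance = 0.369 + 0.1 = 0.469.
Exposure is unchanged when dose changes in proportion to clearance. New dose = 75 μg × 0.469 = 35.2 μg.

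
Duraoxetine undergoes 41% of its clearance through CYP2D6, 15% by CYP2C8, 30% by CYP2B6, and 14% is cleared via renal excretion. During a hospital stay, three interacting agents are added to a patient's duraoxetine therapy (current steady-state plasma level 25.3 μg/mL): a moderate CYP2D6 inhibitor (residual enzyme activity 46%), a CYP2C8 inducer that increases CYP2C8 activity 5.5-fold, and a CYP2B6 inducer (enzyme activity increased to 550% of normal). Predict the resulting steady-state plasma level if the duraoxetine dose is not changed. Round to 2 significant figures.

9.0 μg/mL

The CYP2D6 pathway (41% of clearance) falls to 0.46× activity: 0.41 × 0.46 = 0.1886.
The CYP2C8 pathway (15% of clearance) increases to 5.5× activity: 0.15 × 5.5 = 0.825.
The CYP2B6 pathway (30% of clearance) rises to 5.5× activity: 0.3 × 5.5 = 1.65.
Non-CYP routes (14%) are unchanged.
CL_new/CL_old = 0.1886 + 0.825 + 1.65 + 0.14 = 2.8036.
Steady-state plasma level ∝ 1/CL: new value = 25.3 / 2.8036 = 9.0 μg/mL.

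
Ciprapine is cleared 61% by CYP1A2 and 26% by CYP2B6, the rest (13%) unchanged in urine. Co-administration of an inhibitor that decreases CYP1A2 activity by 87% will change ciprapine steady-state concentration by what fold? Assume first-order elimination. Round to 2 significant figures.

The CYP1A2 pathway (61% of clearance) drops to 0.13× activity: 0.61 × 0.13 = 0.0793.
CYP2B6 (26%) and the residual 13% are unaffected.
New clearance relative to baseline: 0.0793 + 0.26 + 0.13 = 0.4693.
Since steady-state concentration ∝ 1/CL, the ratio is 1 / 0.4693 = 2.1.

2.1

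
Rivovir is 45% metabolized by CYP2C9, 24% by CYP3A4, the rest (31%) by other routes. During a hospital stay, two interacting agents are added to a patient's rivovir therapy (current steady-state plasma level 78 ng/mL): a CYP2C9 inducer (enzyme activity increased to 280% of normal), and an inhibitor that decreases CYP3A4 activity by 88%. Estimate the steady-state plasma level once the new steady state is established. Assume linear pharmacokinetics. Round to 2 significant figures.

CYP2C9: 0.45 × 2.8 = 1.26
CYP3A4: 0.24 × 0.12 = 0.0288
Other: 0.31 (unchanged)
Relative clearance = 1.26 + 0.0288 + 0.31 = 1.5988.
New steady-state plasma level = 78 / 1.5988 = 49 ng/mL (concentration scales inversely with clearance).

49 ng/mL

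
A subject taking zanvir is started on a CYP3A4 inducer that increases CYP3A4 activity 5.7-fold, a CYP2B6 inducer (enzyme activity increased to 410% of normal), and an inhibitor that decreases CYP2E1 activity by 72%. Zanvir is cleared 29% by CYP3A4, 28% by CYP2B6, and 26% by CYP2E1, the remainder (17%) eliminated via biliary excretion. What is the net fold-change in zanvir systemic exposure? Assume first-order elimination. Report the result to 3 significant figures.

CYP3A4: 0.29 × 5.7 = 1.653
CYP2B6: 0.28 × 4.1 = 1.148
CYP2E1: 0.26 × 0.28 = 0.0728
Other: 0.17 (unchanged)
New clearance relative to baseline: 1.653 + 1.148 + 0.0728 + 0.17 = 3.0438.
Net systemic exposure ratio = 1 / 3.0438 = 0.329.

0.329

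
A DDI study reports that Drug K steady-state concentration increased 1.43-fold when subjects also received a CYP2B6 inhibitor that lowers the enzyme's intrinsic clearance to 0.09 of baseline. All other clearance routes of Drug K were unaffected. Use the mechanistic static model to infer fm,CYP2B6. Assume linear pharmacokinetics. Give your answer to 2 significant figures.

Call the CYP2B6 fraction fm. After the interaction, CL_new/CL_old = fm × 0.09 + (1 − fm).
Steady-state concentration ratio = 1 / (new CL fraction), so new CL fraction = 1 / 1.43 = 0.6993.
fm × 0.09 + 1 − fm = 0.6993  ⇒  fm × (0.09 − 1) = −0.3007  ⇒  fm = 0.33.

0.33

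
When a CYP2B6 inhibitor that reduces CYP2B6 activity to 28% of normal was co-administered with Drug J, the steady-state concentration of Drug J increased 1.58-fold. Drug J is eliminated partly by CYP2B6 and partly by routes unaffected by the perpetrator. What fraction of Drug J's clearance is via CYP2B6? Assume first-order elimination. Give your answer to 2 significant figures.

Call the CYP2B6 fraction fm. After the interaction, CL_new/CL_old = fm × 0.28 + (1 − fm).
Steady-state concentration ratio = 1 / (new CL fraction), so new CL fraction = 1 / 1.58 = 0.6329.
fm × 0.28 + 1 − fm = 0.6329  ⇒  fm × (0.28 − 1) = −0.3671  ⇒  fm = 0.51.

0.51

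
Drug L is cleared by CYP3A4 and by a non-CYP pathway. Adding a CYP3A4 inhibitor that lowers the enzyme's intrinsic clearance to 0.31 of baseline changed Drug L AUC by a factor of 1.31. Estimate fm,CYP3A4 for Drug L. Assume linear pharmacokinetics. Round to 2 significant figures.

0.34

Let fm be the CYP3A4 fraction. New clearance relative to baseline = fm × 0.31 + (1 − fm).
AUC ratio = 1 / (new CL fraction), so new CL fraction = 1 / 1.31 = 0.7634.
fm × 0.31 + 1 − fm = 0.7634  ⇒  fm × (0.31 − 1) = −0.2366  ⇒  fm = 0.34.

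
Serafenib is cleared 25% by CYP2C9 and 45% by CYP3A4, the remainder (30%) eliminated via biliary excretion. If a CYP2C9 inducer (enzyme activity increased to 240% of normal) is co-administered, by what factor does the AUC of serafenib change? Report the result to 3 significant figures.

0.741

The CYP2C9 pathway (25% of clearance) is boosted to 2.4× activity: 0.25 × 2.4 = 0.6.
CYP3A4 (45%) and the residual 30% are unaffected.
CL_new/CL_old = 0.6 + 0.45 + 0.3 = 1.35.
AUC ratio = CL_old/CL_new = 1 / 1.35 = 0.741.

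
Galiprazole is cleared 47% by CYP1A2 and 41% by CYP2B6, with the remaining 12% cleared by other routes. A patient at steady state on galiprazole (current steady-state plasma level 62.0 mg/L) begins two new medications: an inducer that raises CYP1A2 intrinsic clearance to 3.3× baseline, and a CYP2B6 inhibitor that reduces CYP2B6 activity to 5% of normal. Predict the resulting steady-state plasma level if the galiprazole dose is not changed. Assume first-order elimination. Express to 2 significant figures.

The CYP1A2 pathway (47% of clearance) is boosted to 3.3× activity: 0.47 × 3.3 = 1.551.
The CYP2B6 pathway (41% of clearance) drops to 0.05× activity: 0.41 × 0.05 = 0.0205.
Non-CYP routes (12%) are unchanged.
CL_new/CL_old = 1.551 + 0.0205 + 0.12 = 1.6915.
Dividing the baseline by the relative clearance: 62.0 / 1.6915 = 37 mg/L.

37 mg/L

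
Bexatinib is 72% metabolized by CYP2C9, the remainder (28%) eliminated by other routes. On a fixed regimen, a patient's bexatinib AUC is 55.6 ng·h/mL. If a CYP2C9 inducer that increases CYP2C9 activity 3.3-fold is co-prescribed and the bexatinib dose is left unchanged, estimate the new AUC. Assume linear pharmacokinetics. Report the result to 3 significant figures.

The CYP2C9 pathway (72% of clearance) rises to 3.3× activity: 0.72 × 3.3 = 2.376.
Non-CYP routes (28%) are unchanged.
New clearance relative to baseline: 2.376 + 0.28 = 2.656.
New AUC = baseline ÷ relative clearance = 55.6 / 2.656 = 20.9 ng·h/mL.

20.9 ng·h/mL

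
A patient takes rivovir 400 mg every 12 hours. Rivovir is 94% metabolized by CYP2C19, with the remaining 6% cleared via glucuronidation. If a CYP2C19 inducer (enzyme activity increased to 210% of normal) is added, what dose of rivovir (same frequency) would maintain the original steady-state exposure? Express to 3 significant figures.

814 mg

CYP2C19: 0.94 × 2.1 = 1.974
Other: 0.06 (unchanged)
CL_new/CL_old = 1.974 + 0.06 = 2.034.
To maintain the same steady-state level, dose must scale with clearance: new dose = 400 × 2.034 = 814 mg.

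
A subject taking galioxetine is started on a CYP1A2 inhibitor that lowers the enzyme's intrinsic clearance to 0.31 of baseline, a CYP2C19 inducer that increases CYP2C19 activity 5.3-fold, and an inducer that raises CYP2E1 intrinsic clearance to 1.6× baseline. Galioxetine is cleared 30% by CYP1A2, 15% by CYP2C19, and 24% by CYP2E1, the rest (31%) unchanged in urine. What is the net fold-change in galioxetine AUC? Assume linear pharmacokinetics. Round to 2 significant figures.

CYP1A2: 0.3 × 0.31 = 0.093
CYP2C19: 0.15 × 5.3 = 0.795
CYP2E1: 0.24 × 1.6 = 0.384
Other: 0.31 (unchanged)
CL_new/CL_old = 0.093 + 0.795 + 0.384 + 0.31 = 1.582.
Because AUC varies inversely with clearance, the combined effect is 1 / 1.582 = 0.63.

0.63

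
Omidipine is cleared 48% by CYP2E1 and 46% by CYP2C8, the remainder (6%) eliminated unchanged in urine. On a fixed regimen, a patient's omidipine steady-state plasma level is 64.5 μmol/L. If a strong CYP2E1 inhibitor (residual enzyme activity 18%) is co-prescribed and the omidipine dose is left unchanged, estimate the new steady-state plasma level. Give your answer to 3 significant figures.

CYP2E1: 0.48 × 0.18 = 0.0864
CYP2C8: 0.46 (unchanged)
Other: 0.06 (unchanged)
New clearance relative to baseline: 0.0864 + 0.46 + 0.06 = 0.6064.
Steady-state plasma level ∝ 1/CL, so new value = 64.5 / 0.6064 = 106 μmol/L.

106 μmol/L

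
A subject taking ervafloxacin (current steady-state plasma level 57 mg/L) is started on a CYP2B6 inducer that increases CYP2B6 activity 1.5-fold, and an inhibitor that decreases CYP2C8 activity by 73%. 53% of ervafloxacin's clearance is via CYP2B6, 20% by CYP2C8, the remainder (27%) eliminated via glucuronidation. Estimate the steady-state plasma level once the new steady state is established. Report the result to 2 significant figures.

The CYP2B6 pathway (53% of clearance) is boosted to 1.5× activity: 0.53 × 1.5 = 0.795.
The CYP2C8 pathway (20% of clearance) drops to 0.27× activity: 0.2 × 0.27 = 0.054.
Non-CYP routes (27%) are unchanged.
New clearance relative to baseline: 0.795 + 0.054 + 0.27 = 1.119.
Dividing the baseline by the relative clearance: 57 / 1.119 = 51 mg/L.

51 mg/L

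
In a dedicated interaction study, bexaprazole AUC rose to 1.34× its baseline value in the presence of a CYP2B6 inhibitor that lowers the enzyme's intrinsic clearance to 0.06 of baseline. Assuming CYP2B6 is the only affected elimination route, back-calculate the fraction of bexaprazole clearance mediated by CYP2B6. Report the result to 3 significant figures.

Write x for the fraction cleared via CYP2B6. The observed AUC change means clearance fell to 1/1.34 = 0.7463 of baseline.
Only the CYP2B6 route changed, so 0.7463 = x·0.06 + (1 − x), giving x = 0.270.

0.270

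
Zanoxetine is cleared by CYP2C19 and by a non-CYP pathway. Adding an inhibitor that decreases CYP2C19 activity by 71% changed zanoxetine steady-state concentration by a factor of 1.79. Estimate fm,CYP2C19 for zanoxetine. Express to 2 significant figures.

0.62

Call the CYP2C19 fraction fm. After the interaction, CL_new/CL_old = fm × 0.29 + (1 − fm).
Steady-state concentration ratio = 1 / (new CL fraction), so new CL fraction = 1 / 1.79 = 0.5587.
fm × 0.29 + 1 − fm = 0.5587  ⇒  fm × (0.29 − 1) = −0.4413  ⇒  fm = 0.62.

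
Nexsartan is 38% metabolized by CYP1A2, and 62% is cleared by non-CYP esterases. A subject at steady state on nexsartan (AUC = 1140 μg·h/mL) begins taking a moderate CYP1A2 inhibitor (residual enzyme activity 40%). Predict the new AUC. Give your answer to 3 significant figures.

The CYP1A2 pathway (38% of clearance) falls to 0.4× activity: 0.38 × 0.4 = 0.152.
Non-CYP routes (62%) are unchanged.
New clearance relative to baseline: 0.152 + 0.62 = 0.772.
With dosing unchanged, AUC scales as 1/CL: 1140 / 0.772 = 1.48 × 10³ μg·h/mL.

1.48 × 10³ μg·h/mL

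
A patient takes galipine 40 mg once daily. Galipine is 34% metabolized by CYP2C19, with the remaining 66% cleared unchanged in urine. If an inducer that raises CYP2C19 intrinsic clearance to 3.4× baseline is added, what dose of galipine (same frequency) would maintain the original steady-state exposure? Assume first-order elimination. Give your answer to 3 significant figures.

CYP2C19: 0.34 × 3.4 = 1.156
Other: 0.66 (unchanged)
CL_new/CL_old = 1.156 + 0.66 = 1.816.
Css,avg = (dose rate)/CL, so holding Css fixed requires dose ∝ CL: 40 × 1.816 = 72.6 mg.

72.6 mg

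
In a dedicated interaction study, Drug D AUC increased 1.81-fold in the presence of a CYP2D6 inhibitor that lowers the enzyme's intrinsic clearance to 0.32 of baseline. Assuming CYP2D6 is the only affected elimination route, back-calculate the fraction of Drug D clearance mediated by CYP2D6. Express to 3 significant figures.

0.658

Call the CYP2D6 fraction fm. After the interaction, CL_new/CL_old = fm × 0.32 + (1 − fm).
AUC ratio = 1 / (new CL fraction), so new CL fraction = 1 / 1.81 = 0.5525.
fm × 0.32 + 1 − fm = 0.5525  ⇒  fm × (0.32 − 1) = −0.4475  ⇒  fm = 0.658.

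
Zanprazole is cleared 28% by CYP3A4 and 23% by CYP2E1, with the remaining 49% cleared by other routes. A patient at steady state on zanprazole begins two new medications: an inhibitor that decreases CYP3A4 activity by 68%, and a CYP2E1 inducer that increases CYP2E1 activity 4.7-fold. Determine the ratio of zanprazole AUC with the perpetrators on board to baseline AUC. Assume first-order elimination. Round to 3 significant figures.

0.602

The CYP3A4 pathway (28% of clearance) is reduced to 0.32× activity: 0.28 × 0.32 = 0.0896.
The CYP2E1 pathway (23% of clearance) is boosted to 4.7× activity: 0.23 × 4.7 = 1.081.
Non-CYP routes (49%) are unchanged.
Relative clearance = 0.0896 + 1.081 + 0.49 = 1.6606.
Because AUC varies inversely with clearance, the combined effect is 1 / 1.6606 = 0.602.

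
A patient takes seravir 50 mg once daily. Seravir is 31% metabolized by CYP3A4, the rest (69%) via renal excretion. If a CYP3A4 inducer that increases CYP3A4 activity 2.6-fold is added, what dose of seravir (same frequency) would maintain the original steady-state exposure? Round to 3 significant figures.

74.8 mg

The CYP3A4 pathway (31% of clearance) increases to 2.6× activity: 0.31 × 2.6 = 0.806.
The remaining 69% of clearance is unaffected.
Relative clearance = 0.806 + 0.69 = 1.496.
Css,avg = (dose rate)/CL, so holding Css fixed requires dose ∝ CL: 50 × 1.496 = 74.8 mg.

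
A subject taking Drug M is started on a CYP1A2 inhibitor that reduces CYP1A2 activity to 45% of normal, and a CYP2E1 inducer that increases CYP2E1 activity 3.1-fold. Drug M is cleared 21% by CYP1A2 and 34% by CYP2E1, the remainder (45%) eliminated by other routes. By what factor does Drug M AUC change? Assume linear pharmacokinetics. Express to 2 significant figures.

The CYP1A2 pathway (21% of clearance) falls to 0.45× activity: 0.21 × 0.45 = 0.0945.
The CYP2E1 pathway (34% of clearance) increases to 3.1× activity: 0.34 × 3.1 = 1.054.
The remaining 45% of clearance is unaffected.
CL_new/CL_old = 0.0945 + 1.054 + 0.45 = 1.5985.
AUC ∝ 1/CL: fold-change = 1 / 1.5985 = 0.63.

0.63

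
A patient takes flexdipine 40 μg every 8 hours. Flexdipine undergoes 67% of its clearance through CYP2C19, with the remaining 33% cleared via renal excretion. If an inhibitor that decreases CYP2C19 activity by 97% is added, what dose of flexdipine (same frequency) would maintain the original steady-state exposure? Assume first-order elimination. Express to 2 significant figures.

14 μg

The CYP2C19 pathway (67% of clearance) falls to 0.03× activity: 0.67 × 0.03 = 0.0201.
The remaining 33% of clearance is unaffected.
CL_new/CL_old = 0.0201 + 0.33 = 0.3501.
To maintain the same steady-state level, dose must scale with clearance: new dose = 40 × 0.3501 = 14 μg.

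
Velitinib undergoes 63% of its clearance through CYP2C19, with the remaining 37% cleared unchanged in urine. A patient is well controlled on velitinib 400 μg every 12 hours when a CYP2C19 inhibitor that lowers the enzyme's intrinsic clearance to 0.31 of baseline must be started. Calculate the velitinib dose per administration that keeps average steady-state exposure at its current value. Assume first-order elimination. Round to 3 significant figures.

226 μg

CYP2C19: 0.63 × 0.31 = 0.1953
Other: 0.37 (unchanged)
CL_new/CL_old = 0.1953 + 0.37 = 0.5653.
Exposure is unchanged when dose changes in proportion to clearance. New dose = 400 μg × 0.5653 = 226 μg.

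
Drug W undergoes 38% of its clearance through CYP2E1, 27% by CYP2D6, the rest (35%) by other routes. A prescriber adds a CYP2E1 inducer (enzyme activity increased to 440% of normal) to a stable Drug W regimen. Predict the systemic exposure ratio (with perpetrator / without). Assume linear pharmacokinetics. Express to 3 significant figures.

CYP2E1: 0.38 × 4.4 = 1.672
CYP2D6: 0.27 (unchanged)
Other: 0.35 (unchanged)
CL_new/CL_old = 1.672 + 0.27 + 0.35 = 2.292.
Since systemic exposure ∝ 1/CL, the ratio is 1 / 2.292 = 0.436.

0.436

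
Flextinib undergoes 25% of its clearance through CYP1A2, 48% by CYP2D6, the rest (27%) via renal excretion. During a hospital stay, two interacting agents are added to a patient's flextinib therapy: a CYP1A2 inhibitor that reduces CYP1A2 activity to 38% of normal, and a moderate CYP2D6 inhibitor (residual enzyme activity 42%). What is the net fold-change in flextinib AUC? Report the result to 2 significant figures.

The CYP1A2 pathway (25% of clearance) drops to 0.38× activity: 0.25 × 0.38 = 0.095.
The CYP2D6 pathway (48% of clearance) drops to 0.42× activity: 0.48 × 0.42 = 0.2016.
The remaining 27% of clearance is unaffected.
Relative clearance = 0.095 + 0.2016 + 0.27 = 0.5666.
Because AUC varies inversely with clearance, the combined effect is 1 / 0.5666 = 1.8.

1.8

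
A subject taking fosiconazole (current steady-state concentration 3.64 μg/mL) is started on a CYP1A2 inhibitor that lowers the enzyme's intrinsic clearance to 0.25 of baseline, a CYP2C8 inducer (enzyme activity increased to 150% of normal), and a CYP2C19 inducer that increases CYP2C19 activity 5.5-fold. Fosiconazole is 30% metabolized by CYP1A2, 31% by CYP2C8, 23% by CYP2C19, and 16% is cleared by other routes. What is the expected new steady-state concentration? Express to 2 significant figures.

The CYP1A2 pathway (30% of clearance) is reduced to 0.25× activity: 0.3 × 0.25 = 0.075.
The CYP2C8 pathway (31% of clearance) rises to 1.5× activity: 0.31 × 1.5 = 0.465.
The CYP2C19 pathway (23% of clearance) is boosted to 5.5× activity: 0.23 × 5.5 = 1.265.
The remaining 16% of clearance is unaffected.
New clearance relative to baseline: 0.075 + 0.465 + 1.265 + 0.16 = 1.965.
Dividing the baseline by the relative clearance: 3.64 / 1.965 = 1.9 μg/mL.

1.9 μg/mL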